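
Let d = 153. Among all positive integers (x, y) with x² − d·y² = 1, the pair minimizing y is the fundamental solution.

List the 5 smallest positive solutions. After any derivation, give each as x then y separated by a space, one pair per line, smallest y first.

d=153: √d = [12; 2,1,2,2,2,1,2,24] (ℓ=8, even), read p_7/q_7
i=0: a=12 ⇒ p=12, q=1
i=1: a=2 ⇒ p=25, q=2
i=2: a=1 ⇒ p=37, q=3
i=3: a=2 ⇒ p=99, q=8
i=4: a=2 ⇒ p=235, q=19
i=5: a=2 ⇒ p=569, q=46
i=6: a=1 ⇒ p=804, q=65
i=7: a=2 ⇒ p=2177, q=176
(x₁, y₁) = (2177, 176);  2177² − 153·176² = 1 ✓
(x_2, y_2) = (2177·2177 + 153·176·176, 2177·176 + 176·2177) = (9478657, 766304)
(x_3, y_3) = (2177·9478657 + 153·176·766304, 2177·766304 + 176·9478657) = (41270070401, 3336487440)
(x_4, y_4) = (2177·41270070401 + 153·176·3336487440, 2177·3336487440 + 176·41270070401) = (179689877047297, 14527065547456)
(x_5, y_5) = (2177·179689877047297 + 153·176·14527065547456, 2177·14527065547456 + 176·179689877047297) = (782369683393860737, 63250840057135984)

2177 176
9478657 766304
41270070401 3336487440
179689877047297 14527065547456
782369683393860737 63250840057135984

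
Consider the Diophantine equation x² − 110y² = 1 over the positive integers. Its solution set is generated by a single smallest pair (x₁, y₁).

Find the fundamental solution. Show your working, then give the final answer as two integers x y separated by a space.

[10; 2,20] for √110; ℓ=2 ⇒ convergent index 1
i=0: a=10 ⇒ p=10, q=1
i=1: a=2 ⇒ p=21, q=2
fundamental: x₁=21, y₁=2  (since 441 − 110·4 = 1)

21 2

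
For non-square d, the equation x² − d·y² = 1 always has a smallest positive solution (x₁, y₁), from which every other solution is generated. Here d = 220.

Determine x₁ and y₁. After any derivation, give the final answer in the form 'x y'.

√220 = [14; 1,4,1,28, …], period ℓ=4 (even) → k=3
a_0=14:  p_0=14·1+0=14,  q_0=14·0+1=1
…
a_2=4:  p_2=4·15+14=74,  q_2=4·1+1=5
a_3=1:  p_3=1·74+15=89,  q_3=1·5+1=6
fundamental: x₁=89, y₁=6  (since 7921 − 220·36 = 1)

89 6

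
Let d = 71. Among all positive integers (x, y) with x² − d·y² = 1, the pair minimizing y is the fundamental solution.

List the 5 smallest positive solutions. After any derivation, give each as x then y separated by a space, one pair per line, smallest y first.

√71 = [8; 2,2,1,7,1,2,2,16, …], period ℓ=8 (even) → k=7
a_0=8:  p_0=8·1+0=8,  q_0=8·0+1=1
…
a_2=2:  p_2=2·17+8=42,  q_2=2·2+1=5
…
a_4=7:  p_4=7·59+42=455,  q_4=7·7+5=54
…
a_6=2:  p_6=2·514+455=1483,  q_6=2·61+54=176
a_7=2:  p_7=2·1483+514=3480,  q_7=2·176+61=413
fundamental: x₁=3480, y₁=413  (since 12110400 − 71·170569 = 1)
(3480+413√71)^2 = 24220799 + 2874480√71
(3480+413√71)^3 = 168576757560 + 20006380387√71
(3480+413√71)^4 = 1173294208396801 + 139244404619040√71
(3480+413√71)^5 = 8166127521864977400 + 969141036142138013√71

3480 413
24220799 2874480
168576757560 20006380387
1173294208396801 139244404619040
8166127521864977400 969141036142138013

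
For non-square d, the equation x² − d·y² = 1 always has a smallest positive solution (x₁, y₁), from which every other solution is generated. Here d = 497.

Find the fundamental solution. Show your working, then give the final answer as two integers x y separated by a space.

d=497: √d = [22; 3,2,2,5,6,5,2,2,3,44] (ℓ=10, even), read p_9/q_9
a_0=22:  p_0=22·1+0=22,  q_0=22·0+1=1
…
a_2=2:  p_2=2·67+22=156,  q_2=2·3+1=7
…
a_4=5:  p_4=5·379+156=2051,  q_4=5·17+7=92
a_5=6:  p_5=6·2051+379=12685,  q_5=6·92+17=569
…
a_7=2:  p_7=2·65476+12685=143637,  q_7=2·2937+569=6443
a_8=2:  p_8=2·143637+65476=352750,  q_8=2·6443+2937=15823
a_9=3:  p_9=3·352750+143637=1201887,  q_9=3·15823+6443=53912
fundamental: x₁=1201887, y₁=53912  (since 1444532360769 − 497·2906503744 = 1)

1201887 53912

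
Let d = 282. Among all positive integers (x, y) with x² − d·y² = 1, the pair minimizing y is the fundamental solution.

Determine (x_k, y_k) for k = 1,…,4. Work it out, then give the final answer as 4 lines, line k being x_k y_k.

√282 → a₀=16, period (1,3,1,4,1,3,1,32); ℓ=8 even so k=7
i=0: a=16 ⇒ p=16, q=1
…
i=2: a=3 ⇒ p=67, q=4
…
i=4: a=4 ⇒ p=403, q=24
i=5: a=1 ⇒ p=487, q=29
i=6: a=3 ⇒ p=1864, q=111
i=7: a=1 ⇒ p=2351, q=140
(x₁, y₁) = (2351, 140);  2351² − 282·140² = 1 ✓
(2351+140√282)^2 = 11054401 + 658280√282
(2351+140√282)^3 = 51977791151 + 3095232420√282
(2351+140√282)^4 = 244399562937601 + 14553782180560√282

2351 140
11054401 658280
51977791151 3095232420
244399562937601 14553782180560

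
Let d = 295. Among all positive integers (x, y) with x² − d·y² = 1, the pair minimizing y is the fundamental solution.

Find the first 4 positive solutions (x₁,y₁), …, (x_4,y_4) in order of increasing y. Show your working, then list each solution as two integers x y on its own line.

√295 = [17; 5,1,2,3,2,6,2,3,2,1,5,34, …], period ℓ=12 (even) → k=11
step 0: (17, 1)  from 17·(1,0) + (0,1)
step 1: (86, 5)  from 5·(17,1) + (1,0)
…
step 6: (14479, 843)  from 6·(2250,131) + (979,57)
…
step 10: (355517, 20699)  from 1·(247414,14405) + (108103,6294)
step 11: (2024999, 117900)  from 5·(355517,20699) + (247414,14405)
fundamental: x₁=2024999, y₁=117900  (since 4100620950001 − 295·13900410000 = 1)
n=2: (2024999,117900)∘(2024999,117900) = (2024999·2024999+295·117900·117900, 2024999·117900+117900·2024999) = (8201241900001,477494764200)
n=3: (8201241900001,477494764200)∘(2024999,117900) = (2024999·8201241900001+295·117900·477494764200, 2024999·477494764200+117900·8201241900001) = (33215013292518224999,1933852840020353700)
n=4: (33215013292518224999,1933852840020353700)∘(2024999,117900) = (2024999·33215013292518224999+295·117900·1933852840020353700, 2024999·1933852840020353700+117900·33215013292518224999) = (134520737404664024967600001,7832100134376274949528400)

2024999 117900
8201241900001 477494764200
33215013292518224999 1933852840020353700
134520737404664024967600001 7832100134376274949528400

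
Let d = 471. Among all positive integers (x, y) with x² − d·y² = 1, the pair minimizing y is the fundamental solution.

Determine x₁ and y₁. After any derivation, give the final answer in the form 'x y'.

√471 = [21; 1,2,2,1,3,…,2,1,42, …], period ℓ=14 (even) → k=13
step 0: (21, 1)  from 21·(1,0) + (0,1)
step 1: (22, 1)  from 1·(21,1) + (1,0)
…
step 3: (152, 7)  from 2·(65,3) + (22,1)
step 4: (217, 10)  from 1·(152,7) + (65,3)
step 5: (803, 37)  from 3·(217,10) + (152,7)
step 6: (3429, 158)  from 4·(803,37) + (217,10)
…
step 9: (644804, 29711)  from 3·(198665,9154) + (48809,2249)
…
step 12: (5506953, 253747)  from 2·(2331742,107441) + (843469,38865)
step 13: (7838695, 361188)  from 1·(5506953,253747) + (2331742,107441)
fundamental: x₁=7838695, y₁=361188  (since 61445139303025 − 471·130456771344 = 1)

7838695 361188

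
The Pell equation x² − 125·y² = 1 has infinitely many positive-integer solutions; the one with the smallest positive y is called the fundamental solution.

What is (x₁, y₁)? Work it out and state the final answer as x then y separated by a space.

930249 83204

[11; 5,1,1,5,22] for √125; ℓ=5 ⇒ convergent index 9
a_0=11:  p_0=11·1+0=11,  q_0=11·0+1=1
a_1=5:  p_1=5·11+1=56,  q_1=5·1+0=5
…
a_3=1:  p_3=1·67+56=123,  q_3=1·6+5=11
…
a_5=22:  p_5=22·682+123=15127,  q_5=22·61+11=1353
a_6=5:  p_6=5·15127+682=76317,  q_6=5·1353+61=6826
a_7=1:  p_7=1·76317+15127=91444,  q_7=1·6826+1353=8179
a_8=1:  p_8=1·91444+76317=167761,  q_8=1·8179+6826=15005
a_9=5:  p_9=5·167761+91444=930249,  q_9=5·15005+8179=83204
→ (930249, 83204).  Check: 930249²=865363202001, 125·83204²=865363202000, difference 1.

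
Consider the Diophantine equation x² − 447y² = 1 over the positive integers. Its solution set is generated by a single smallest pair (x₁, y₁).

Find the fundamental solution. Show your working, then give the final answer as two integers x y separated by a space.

148 7

√447 → a₀=21, period (7,42); ℓ=2 even so k=1
a_0=21:  p_0=21·1+0=21,  q_0=21·0+1=1
a_1=7:  p_1=7·21+1=148,  q_1=7·1+0=7
→ (148, 7).  Check: 148²=21904, 447·7²=21903, difference 1.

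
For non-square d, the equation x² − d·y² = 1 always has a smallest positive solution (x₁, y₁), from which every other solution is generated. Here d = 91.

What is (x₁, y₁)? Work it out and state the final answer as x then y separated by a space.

√91 = [9; 1,1,5,1,5,1,1,18, …], period ℓ=8 (even) → k=7
step 0: (9, 1)  from 9·(1,0) + (0,1)
step 1: (10, 1)  from 1·(9,1) + (1,0)
step 2: (19, 2)  from 1·(10,1) + (9,1)
step 3: (105, 11)  from 5·(19,2) + (10,1)
step 4: (124, 13)  from 1·(105,11) + (19,2)
step 5: (725, 76)  from 5·(124,13) + (105,11)
step 6: (849, 89)  from 1·(725,76) + (124,13)
step 7: (1574, 165)  from 1·(849,89) + (725,76)
→ (1574, 165).  Check: 1574²=2477476, 91·165²=2477475, difference 1.

1574 165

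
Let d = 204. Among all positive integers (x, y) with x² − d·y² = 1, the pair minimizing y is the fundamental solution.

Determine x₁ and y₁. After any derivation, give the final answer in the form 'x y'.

4999 350

d=204: √d = [14; 3,1,1,6,1,1,3,28] (ℓ=8, even), read p_7/q_7
i=0: a=14 ⇒ p=14, q=1
…
i=2: a=1 ⇒ p=57, q=4
i=3: a=1 ⇒ p=100, q=7
i=4: a=6 ⇒ p=657, q=46
i=5: a=1 ⇒ p=757, q=53
i=6: a=1 ⇒ p=1414, q=99
i=7: a=3 ⇒ p=4999, q=350
(x₁, y₁) = (4999, 350);  4999² − 204·350² = 1 ✓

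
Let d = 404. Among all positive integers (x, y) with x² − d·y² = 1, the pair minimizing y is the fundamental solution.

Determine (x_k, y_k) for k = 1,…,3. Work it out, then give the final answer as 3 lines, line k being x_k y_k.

[20; 10,40] for √404; ℓ=2 ⇒ convergent index 1
i=0: a=20 ⇒ p=20, q=1
i=1: a=10 ⇒ p=201, q=10
(x₁, y₁) = (201, 10);  201² − 404·10² = 1 ✓
(x_2, y_2) = (201·201 + 404·10·10, 201·10 + 10·201) = (80801, 4020)
(x_3, y_3) = (201·80801 + 404·10·4020, 201·4020 + 10·80801) = (32481801, 1616030)

201 10
80801 4020
32481801 1616030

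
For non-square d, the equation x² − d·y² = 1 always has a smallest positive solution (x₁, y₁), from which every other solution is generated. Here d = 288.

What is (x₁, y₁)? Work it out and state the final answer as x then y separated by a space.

17 1

d=288: √d = [16; 1,32] (ℓ=2, even), read p_1/q_1
a_0=16:  p_0=16·1+0=16,  q_0=16·0+1=1
a_1=1:  p_1=1·16+1=17,  q_1=1·1+0=1
fundamental: x₁=17, y₁=1  (since 289 − 288·1 = 1)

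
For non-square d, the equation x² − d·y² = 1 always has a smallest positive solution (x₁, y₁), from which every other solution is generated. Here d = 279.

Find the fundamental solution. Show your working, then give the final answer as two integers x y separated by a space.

1520 91

√279 → a₀=16, period (1,2,2,1,2,2,1,32); ℓ=8 even so k=7
step 0: (16, 1)  from 16·(1,0) + (0,1)
step 1: (17, 1)  from 1·(16,1) + (1,0)
step 2: (50, 3)  from 2·(17,1) + (16,1)
step 3: (117, 7)  from 2·(50,3) + (17,1)
step 4: (167, 10)  from 1·(117,7) + (50,3)
…
step 6: (1069, 64)  from 2·(451,27) + (167,10)
step 7: (1520, 91)  from 1·(1069,64) + (451,27)
fundamental: x₁=1520, y₁=91  (since 2310400 − 279·8281 = 1)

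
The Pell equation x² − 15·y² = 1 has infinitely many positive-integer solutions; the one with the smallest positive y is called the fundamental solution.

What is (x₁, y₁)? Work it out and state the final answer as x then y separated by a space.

√15 → a₀=3, period (1,6); ℓ=2 even so k=1
k=0  a_k=3  p_k/q_k = 3/1
k=1  a_k=1  p_k/q_k = 4/1
fundamental: x₁=4, y₁=1  (since 16 − 15·1 = 1)

4 1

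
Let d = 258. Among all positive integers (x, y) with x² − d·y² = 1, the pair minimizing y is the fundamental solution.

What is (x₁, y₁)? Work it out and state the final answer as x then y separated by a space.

257 16

d=258: √d = [16; 16,32] (ℓ=2, even), read p_1/q_1
a_0=16:  p_0=16·1+0=16,  q_0=16·0+1=1
a_1=16:  p_1=16·16+1=257,  q_1=16·1+0=16
(x₁, y₁) = (257, 16);  257² − 258·16² = 1 ✓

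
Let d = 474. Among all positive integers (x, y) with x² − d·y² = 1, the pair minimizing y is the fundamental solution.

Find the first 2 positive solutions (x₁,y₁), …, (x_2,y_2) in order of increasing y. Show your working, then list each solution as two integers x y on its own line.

193549 8890
74922430801 3441301220

[21; 1,3,2,1,1,…,3,1,42] for √474; ℓ=14 ⇒ convergent index 13
k=0  a_k=21  p_k/q_k = 21/1
…
k=4  a_k=1  p_k/q_k = 283/13
…
k=6  a_k=1  p_k/q_k = 762/35
…
k=12  a_k=3  p_k/q_k = 149331/6859
k=13  a_k=1  p_k/q_k = 193549/8890
(x₁, y₁) = (193549, 8890);  193549² − 474·8890² = 1 ✓
n=2: (193549,8890)∘(193549,8890) = (193549·193549+474·8890·8890, 193549·8890+8890·193549) = (74922430801,3441301220)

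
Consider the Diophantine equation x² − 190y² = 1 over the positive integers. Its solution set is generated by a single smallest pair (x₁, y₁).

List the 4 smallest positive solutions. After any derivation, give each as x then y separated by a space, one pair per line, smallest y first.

√190 = [13; 1,3,1,1,1,…,3,1,26, …], period ℓ=14 (even) → k=13
step 0: (13, 1)  from 13·(1,0) + (0,1)
…
step 4: (124, 9)  from 1·(69,5) + (55,4)
step 5: (193, 14)  from 1·(124,9) + (69,5)
…
step 12: (40787, 2959)  from 3·(11234,815) + (7085,514)
step 13: (52021, 3774)  from 1·(40787,2959) + (11234,815)
(x₁, y₁) = (52021, 3774);  52021² − 190·3774² = 1 ✓
(x_2, y_2) = (52021·52021 + 190·3774·3774, 52021·3774 + 3774·52021) = (5412368881, 392654508)
(x_3, y_3) = (52021·5412368881 + 190·3774·392654508, 52021·392654508 + 3774·5412368881) = (563113683064981, 40852560317562)
(x_4, y_4) = (52021·563113683064981 + 190·3774·40852560317562, 52021·40852560317562 + 3774·563113683064981) = (58587473808034384321, 4250382080167131096)

52021 3774
5412368881 392654508
563113683064981 40852560317562
58587473808034384321 4250382080167131096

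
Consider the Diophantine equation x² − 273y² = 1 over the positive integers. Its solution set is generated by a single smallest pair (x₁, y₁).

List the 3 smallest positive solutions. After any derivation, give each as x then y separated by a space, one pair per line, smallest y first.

√273 = [16; 1,1,10,1,1,32, …], period ℓ=6 (even) → k=5
a_0=16:  p_0=16·1+0=16,  q_0=16·0+1=1
…
a_3=10:  p_3=10·33+17=347,  q_3=10·2+1=21
a_4=1:  p_4=1·347+33=380,  q_4=1·21+2=23
a_5=1:  p_5=1·380+347=727,  q_5=1·23+21=44
(x₁, y₁) = (727, 44);  727² − 273·44² = 1 ✓
n=2: (727,44)∘(727,44) = (727·727+273·44·44, 727·44+44·727) = (1057057,63976)
n=3: (1057057,63976)∘(727,44) = (727·1057057+273·44·63976, 727·63976+44·1057057) = (1536960151,93021060)

727 44
1057057 63976
1536960151 93021060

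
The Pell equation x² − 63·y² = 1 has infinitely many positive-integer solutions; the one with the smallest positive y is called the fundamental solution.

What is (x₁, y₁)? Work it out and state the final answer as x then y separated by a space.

8 1

d=63: √d = [7; 1,14] (ℓ=2, even), read p_1/q_1
a_0=7:  p_0=7·1+0=7,  q_0=7·0+1=1
a_1=1:  p_1=1·7+1=8,  q_1=1·1+0=1
→ (8, 1).  Check: 8²=64, 63·1²=63, difference 1.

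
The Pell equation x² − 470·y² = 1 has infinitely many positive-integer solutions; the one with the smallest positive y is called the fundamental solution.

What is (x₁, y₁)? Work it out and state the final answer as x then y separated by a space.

1691 78

[21; 1,2,8,2,1,42] for √470; ℓ=6 ⇒ convergent index 5
a_0=21:  p_0=21·1+0=21,  q_0=21·0+1=1
a_1=1:  p_1=1·21+1=22,  q_1=1·1+0=1
a_2=2:  p_2=2·22+21=65,  q_2=2·1+1=3
a_3=8:  p_3=8·65+22=542,  q_3=8·3+1=25
a_4=2:  p_4=2·542+65=1149,  q_4=2·25+3=53
a_5=1:  p_5=1·1149+542=1691,  q_5=1·53+25=78
fundamental: x₁=1691, y₁=78  (since 2859481 − 470·6084 = 1)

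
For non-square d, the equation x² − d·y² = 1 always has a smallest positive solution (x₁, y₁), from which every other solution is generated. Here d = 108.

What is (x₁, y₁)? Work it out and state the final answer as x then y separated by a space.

1351 130

[10; 2,1,1,4,1,1,2,20] for √108; ℓ=8 ⇒ convergent index 7
i=0: a=10 ⇒ p=10, q=1
i=1: a=2 ⇒ p=21, q=2
i=2: a=1 ⇒ p=31, q=3
i=3: a=1 ⇒ p=52, q=5
i=4: a=4 ⇒ p=239, q=23
i=5: a=1 ⇒ p=291, q=28
i=6: a=1 ⇒ p=530, q=51
i=7: a=2 ⇒ p=1351, q=130
→ (1351, 130).  Check: 1351²=1825201, 108·130²=1825200, difference 1.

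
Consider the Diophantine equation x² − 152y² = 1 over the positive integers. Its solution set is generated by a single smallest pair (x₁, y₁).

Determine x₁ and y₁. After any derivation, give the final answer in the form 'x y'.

37 3

√152 = [12; 3,24, …], period ℓ=2 (even) → k=1
k=0  a_k=12  p_k/q_k = 12/1
k=1  a_k=3  p_k/q_k = 37/3
→ (37, 3).  Check: 37²=1369, 152·3²=1368, difference 1.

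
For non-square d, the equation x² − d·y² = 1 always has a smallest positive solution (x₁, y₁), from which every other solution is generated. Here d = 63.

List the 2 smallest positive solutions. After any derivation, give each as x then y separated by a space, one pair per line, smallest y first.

√63 → a₀=7, period (1,14); ℓ=2 even so k=1
step 0: (7, 1)  from 7·(1,0) + (0,1)
step 1: (8, 1)  from 1·(7,1) + (1,0)
→ (8, 1).  Check: 8²=64, 63·1²=63, difference 1.
n=2: (8,1)∘(8,1) = (8·8+63·1·1, 8·1+1·8) = (127,16)

8 1
127 16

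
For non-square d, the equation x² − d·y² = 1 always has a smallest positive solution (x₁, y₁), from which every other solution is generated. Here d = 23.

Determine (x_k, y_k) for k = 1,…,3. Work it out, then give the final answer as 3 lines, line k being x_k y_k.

24 5
1151 240
55224 11515

√23 = [4; 1,3,1,8, …], period ℓ=4 (even) → k=3
k=0  a_k=4  p_k/q_k = 4/1
…
k=2  a_k=3  p_k/q_k = 19/4
k=3  a_k=1  p_k/q_k = 24/5
→ (24, 5).  Check: 24²=576, 23·5²=575, difference 1.
n=2: (24,5)∘(24,5) = (24·24+23·5·5, 24·5+5·24) = (1151,240)
n=3: (1151,240)∘(24,5) = (24·1151+23·5·240, 24·240+5·1151) = (55224,11515)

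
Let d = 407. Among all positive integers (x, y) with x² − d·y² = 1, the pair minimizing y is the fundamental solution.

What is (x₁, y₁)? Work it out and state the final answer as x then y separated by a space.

2663 132

√407 → a₀=20, period (5,1,2,1,5,40); ℓ=6 even so k=5
i=0: a=20 ⇒ p=20, q=1
i=1: a=5 ⇒ p=101, q=5
i=2: a=1 ⇒ p=121, q=6
i=3: a=2 ⇒ p=343, q=17
i=4: a=1 ⇒ p=464, q=23
i=5: a=5 ⇒ p=2663, q=132
→ (2663, 132).  Check: 2663²=7091569, 407·132²=7091568, difference 1.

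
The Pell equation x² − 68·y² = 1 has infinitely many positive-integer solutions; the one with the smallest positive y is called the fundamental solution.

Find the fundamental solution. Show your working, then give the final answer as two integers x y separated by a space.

33 4

√68 = [8; 4,16, …], period ℓ=2 (even) → k=1
step 0: (8, 1)  from 8·(1,0) + (0,1)
step 1: (33, 4)  from 4·(8,1) + (1,0)
fundamental: x₁=33, y₁=4  (since 1089 − 68·16 = 1)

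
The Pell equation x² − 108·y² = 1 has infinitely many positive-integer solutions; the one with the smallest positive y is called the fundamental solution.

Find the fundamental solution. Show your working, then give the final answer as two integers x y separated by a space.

1351 130

√108 = [10; 2,1,1,4,1,1,2,20, …], period ℓ=8 (even) → k=7
step 0: (10, 1)  from 10·(1,0) + (0,1)
step 1: (21, 2)  from 2·(10,1) + (1,0)
…
step 3: (52, 5)  from 1·(31,3) + (21,2)
step 4: (239, 23)  from 4·(52,5) + (31,3)
step 5: (291, 28)  from 1·(239,23) + (52,5)
step 6: (530, 51)  from 1·(291,28) + (239,23)
step 7: (1351, 130)  from 2·(530,51) + (291,28)
→ (1351, 130).  Check: 1351²=1825201, 108·130²=1825200, difference 1.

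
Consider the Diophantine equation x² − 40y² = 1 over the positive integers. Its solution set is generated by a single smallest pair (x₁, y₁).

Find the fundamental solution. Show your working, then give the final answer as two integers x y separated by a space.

√40 = [6; 3,12, …], period ℓ=2 (even) → k=1
i=0: a=6 ⇒ p=6, q=1
i=1: a=3 ⇒ p=19, q=3
fundamental: x₁=19, y₁=3  (since 361 − 40·9 = 1)

19 3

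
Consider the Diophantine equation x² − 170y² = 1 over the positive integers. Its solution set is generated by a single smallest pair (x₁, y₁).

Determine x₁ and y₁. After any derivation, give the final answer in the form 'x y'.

339 26

√170 = [13; 26, …], period ℓ=1 (odd) → k=1
step 0: (13, 1)  from 13·(1,0) + (0,1)
step 1: (339, 26)  from 26·(13,1) + (1,0)
(x₁, y₁) = (339, 26);  339² − 170·26² = 1 ✓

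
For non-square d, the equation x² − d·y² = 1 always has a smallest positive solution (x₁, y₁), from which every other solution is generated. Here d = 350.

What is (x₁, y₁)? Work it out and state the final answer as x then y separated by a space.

√350 = [18; 1,2,2,2,1,36, …], period ℓ=6 (even) → k=5
step 0: (18, 1)  from 18·(1,0) + (0,1)
…
step 2: (56, 3)  from 2·(19,1) + (18,1)
step 3: (131, 7)  from 2·(56,3) + (19,1)
step 4: (318, 17)  from 2·(131,7) + (56,3)
step 5: (449, 24)  from 1·(318,17) + (131,7)
fundamental: x₁=449, y₁=24  (since 201601 − 350·576 = 1)

449 24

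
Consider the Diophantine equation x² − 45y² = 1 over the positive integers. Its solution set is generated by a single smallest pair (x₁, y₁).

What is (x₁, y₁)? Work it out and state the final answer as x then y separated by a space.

[6; 1,2,2,2,1,12] for √45; ℓ=6 ⇒ convergent index 5
k=0  a_k=6  p_k/q_k = 6/1
…
k=2  a_k=2  p_k/q_k = 20/3
…
k=4  a_k=2  p_k/q_k = 114/17
k=5  a_k=1  p_k/q_k = 161/24
fundamental: x₁=161, y₁=24  (since 25921 − 45·576 = 1)

161 24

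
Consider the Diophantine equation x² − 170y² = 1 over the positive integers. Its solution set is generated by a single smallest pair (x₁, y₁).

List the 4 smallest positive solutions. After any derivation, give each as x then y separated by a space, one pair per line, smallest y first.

339 26
229841 17628
155831859 11951758
105653770561 8103274296

√170 → a₀=13, period (26); ℓ=1 odd so k=1
k=0  a_k=13  p_k/q_k = 13/1
k=1  a_k=26  p_k/q_k = 339/26
(x₁, y₁) = (339, 26);  339² − 170·26² = 1 ✓
n=2: (339,26)∘(339,26) = (339·339+170·26·26, 339·26+26·339) = (229841,17628)
n=3: (229841,17628)∘(339,26) = (339·229841+170·26·17628, 339·17628+26·229841) = (155831859,11951758)
n=4: (155831859,11951758)∘(339,26) = (339·155831859+170·26·11951758, 339·11951758+26·155831859) = (105653770561,8103274296)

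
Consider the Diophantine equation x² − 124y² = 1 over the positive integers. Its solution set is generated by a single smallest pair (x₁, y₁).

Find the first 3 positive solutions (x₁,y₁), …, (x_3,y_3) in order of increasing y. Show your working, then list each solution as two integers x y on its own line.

4620799 414960
42703566796801 3834893506080
394649197502177907199 35440544156001500880

[11; 7,2,1,1,1,…,2,7,22] for √124; ℓ=16 ⇒ convergent index 15
i=0: a=11 ⇒ p=11, q=1
…
i=4: a=1 ⇒ p=412, q=37
…
i=11: a=1 ⇒ p=84875, q=7622
…
i=13: a=1 ⇒ p=237042, q=21287
i=14: a=2 ⇒ p=626251, q=56239
i=15: a=7 ⇒ p=4620799, q=414960
fundamental: x₁=4620799, y₁=414960  (since 21351783398401 − 124·172191801600 = 1)
n=2: (4620799,414960)∘(4620799,414960) = (4620799·4620799+124·414960·414960, 4620799·414960+414960·4620799) = (42703566796801,3834893506080)
n=3: (42703566796801,3834893506080)∘(4620799,414960) = (4620799·42703566796801+124·414960·3834893506080, 4620799·3834893506080+414960·42703566796801) = (394649197502177907199,35440544156001500880)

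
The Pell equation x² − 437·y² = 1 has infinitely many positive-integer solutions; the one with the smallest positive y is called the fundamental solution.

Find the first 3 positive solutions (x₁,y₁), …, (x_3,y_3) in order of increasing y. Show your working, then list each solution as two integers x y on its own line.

√437 → a₀=20, period (1,9,2,9,1,40); ℓ=6 even so k=5
i=0: a=20 ⇒ p=20, q=1
…
i=4: a=9 ⇒ p=4160, q=199
i=5: a=1 ⇒ p=4599, q=220
fundamental: x₁=4599, y₁=220  (since 21150801 − 437·48400 = 1)
n=2: (4599,220)∘(4599,220) = (4599·4599+437·220·220, 4599·220+220·4599) = (42301601,2023560)
n=3: (42301601,2023560)∘(4599,220) = (4599·42301601+437·220·2023560, 4599·2023560+220·42301601) = (389090121399,18612704660)

4599 220
42301601 2023560
389090121399 18612704660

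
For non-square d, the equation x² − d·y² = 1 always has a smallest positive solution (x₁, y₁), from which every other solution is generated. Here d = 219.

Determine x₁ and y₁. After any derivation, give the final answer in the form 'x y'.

74 5

d=219: √d = [14; 1,3,1,28] (ℓ=4, even), read p_3/q_3
i=0: a=14 ⇒ p=14, q=1
…
i=2: a=3 ⇒ p=59, q=4
i=3: a=1 ⇒ p=74, q=5
→ (74, 5).  Check: 74²=5476, 219·5²=5475, difference 1.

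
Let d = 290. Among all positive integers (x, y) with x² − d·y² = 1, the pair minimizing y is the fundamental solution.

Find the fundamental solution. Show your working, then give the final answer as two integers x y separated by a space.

579 34

√290 → a₀=17, period (34); ℓ=1 odd so k=1
k=0  a_k=17  p_k/q_k = 17/1
k=1  a_k=34  p_k/q_k = 579/34
fundamental: x₁=579, y₁=34  (since 335241 − 290·1156 = 1)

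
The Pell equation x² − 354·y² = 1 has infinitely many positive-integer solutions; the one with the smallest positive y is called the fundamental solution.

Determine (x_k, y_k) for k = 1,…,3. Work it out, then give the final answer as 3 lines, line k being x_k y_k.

258065 13716
133195088449 7079239080
68745981000924305 3653807666346684

√354 = [18; 1,4,2,2,18,2,2,4,1,36, …], period ℓ=10 (even) → k=9
a_0=18:  p_0=18·1+0=18,  q_0=18·0+1=1
…
a_3=2:  p_3=2·94+19=207,  q_3=2·5+1=11
a_4=2:  p_4=2·207+94=508,  q_4=2·11+5=27
a_5=18:  p_5=18·508+207=9351,  q_5=18·27+11=497
a_6=2:  p_6=2·9351+508=19210,  q_6=2·497+27=1021
…
a_8=4:  p_8=4·47771+19210=210294,  q_8=4·2539+1021=11177
a_9=1:  p_9=1·210294+47771=258065,  q_9=1·11177+2539=13716
fundamental: x₁=258065, y₁=13716  (since 66597544225 − 354·188128656 = 1)
(x_2, y_2) = (258065·258065 + 354·13716·13716, 258065·13716 + 13716·258065) = (133195088449, 7079239080)
(x_3, y_3) = (258065·133195088449 + 354·13716·7079239080, 258065·7079239080 + 13716·133195088449) = (68745981000924305, 3653807666346684)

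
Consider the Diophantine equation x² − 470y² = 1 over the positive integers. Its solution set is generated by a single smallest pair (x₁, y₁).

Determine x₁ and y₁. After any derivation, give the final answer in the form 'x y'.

1691 78

√470 = [21; 1,2,8,2,1,42, …], period ℓ=6 (even) → k=5
a_0=21:  p_0=21·1+0=21,  q_0=21·0+1=1
…
a_4=2:  p_4=2·542+65=1149,  q_4=2·25+3=53
a_5=1:  p_5=1·1149+542=1691,  q_5=1·53+25=78
(x₁, y₁) = (1691, 78);  1691² − 470·78² = 1 ✓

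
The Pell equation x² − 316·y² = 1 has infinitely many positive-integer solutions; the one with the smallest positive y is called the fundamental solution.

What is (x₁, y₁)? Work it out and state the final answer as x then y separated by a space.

12799 720

√316 → a₀=17, period (1,3,2,8,2,3,1,34); ℓ=8 even so k=7
k=0  a_k=17  p_k/q_k = 17/1
k=1  a_k=1  p_k/q_k = 18/1
k=2  a_k=3  p_k/q_k = 71/4
k=3  a_k=2  p_k/q_k = 160/9
k=4  a_k=8  p_k/q_k = 1351/76
k=5  a_k=2  p_k/q_k = 2862/161
k=6  a_k=3  p_k/q_k = 9937/559
k=7  a_k=1  p_k/q_k = 12799/720
fundamental: x₁=12799, y₁=720  (since 163814401 − 316·518400 = 1)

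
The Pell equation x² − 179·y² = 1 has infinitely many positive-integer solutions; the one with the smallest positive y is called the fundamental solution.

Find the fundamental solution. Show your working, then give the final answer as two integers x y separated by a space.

[13; 2,1,1,1,3,…,1,2,26] for √179; ℓ=14 ⇒ convergent index 13
k=0  a_k=13  p_k/q_k = 13/1
k=1  a_k=2  p_k/q_k = 27/2
…
k=4  a_k=1  p_k/q_k = 107/8
…
k=9  a_k=3  p_k/q_k = 438125/32747
k=10  a_k=1  p_k/q_k = 575167/42990
…
k=12  a_k=1  p_k/q_k = 1588459/118727
k=13  a_k=2  p_k/q_k = 4190210/313191
→ (4190210, 313191).  Check: 4190210²=17557859844100, 179·313191²=17557859844099, difference 1.

4190210 313191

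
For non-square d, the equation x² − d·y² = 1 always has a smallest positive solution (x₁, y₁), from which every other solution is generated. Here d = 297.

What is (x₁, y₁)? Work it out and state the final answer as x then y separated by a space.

√297 = [17; 4,3,1,1,2,1,1,3,4,34, …], period ℓ=10 (even) → k=9
k=0  a_k=17  p_k/q_k = 17/1
…
k=4  a_k=1  p_k/q_k = 517/30
…
k=6  a_k=1  p_k/q_k = 1844/107
…
k=8  a_k=3  p_k/q_k = 11357/659
k=9  a_k=4  p_k/q_k = 48599/2820
(x₁, y₁) = (48599, 2820);  48599² − 297·2820² = 1 ✓

48599 2820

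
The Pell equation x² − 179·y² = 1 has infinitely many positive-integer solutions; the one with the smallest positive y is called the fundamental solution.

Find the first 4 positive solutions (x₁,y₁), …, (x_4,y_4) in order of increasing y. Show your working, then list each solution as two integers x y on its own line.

√179 = [13; 2,1,1,1,3,…,1,2,26, …], period ℓ=14 (even) → k=13
i=0: a=13 ⇒ p=13, q=1
…
i=2: a=1 ⇒ p=40, q=3
i=3: a=1 ⇒ p=67, q=5
…
i=8: a=5 ⇒ p=137042, q=10243
…
i=12: a=1 ⇒ p=1588459, q=118727
i=13: a=2 ⇒ p=4190210, q=313191
fundamental: x₁=4190210, y₁=313191  (since 17557859844100 − 179·98088602481 = 1)
k=2:  x_2 = 4190210·4190210+179·313191·313191 = 35115719688199,  y_2 = 4190210·313191+313191·4190210 = 2624672120220
k=3:  x_3 = 4190210·35115719688199+179·313191·2624672120220 = 294284479589372473370,  y_3 = 4190210·2624672120220+313191·35115719688199 = 21995854729733779209
k=4:  x_4 = 4190210·294284479589372473370+179·313191·21995854729733779209 = 2466227538440333747559727201,  y_4 = 4190210·21995854729733779209+313191·294284479589372473370 = 184334500894152933286567560

4190210 313191
35115719688199 2624672120220
294284479589372473370 21995854729733779209
2466227538440333747559727201 184334500894152933286567560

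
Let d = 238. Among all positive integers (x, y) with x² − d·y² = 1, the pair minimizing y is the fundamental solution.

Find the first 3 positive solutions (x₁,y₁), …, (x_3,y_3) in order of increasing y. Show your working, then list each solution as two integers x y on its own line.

11663 756
272051137 17634456
6345864809999 411341319900

√238 = [15; 2,2,1,14,1,2,2,30, …], period ℓ=8 (even) → k=7
step 0: (15, 1)  from 15·(1,0) + (0,1)
step 1: (31, 2)  from 2·(15,1) + (1,0)
…
step 5: (1697, 110)  from 1·(1589,103) + (108,7)
step 6: (4983, 323)  from 2·(1697,110) + (1589,103)
step 7: (11663, 756)  from 2·(4983,323) + (1697,110)
→ (11663, 756).  Check: 11663²=136025569, 238·756²=136025568, difference 1.
(11663+756√238)^2 = 272051137 + 17634456√238
(11663+756√238)^3 = 6345864809999 + 411341319900√238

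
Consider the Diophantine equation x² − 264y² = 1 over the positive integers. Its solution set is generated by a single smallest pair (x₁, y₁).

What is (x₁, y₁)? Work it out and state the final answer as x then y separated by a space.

d=264: √d = [16; 4,32] (ℓ=2, even), read p_1/q_1
step 0: (16, 1)  from 16·(1,0) + (0,1)
step 1: (65, 4)  from 4·(16,1) + (1,0)
→ (65, 4).  Check: 65²=4225, 264·4²=4224, difference 1.

65 4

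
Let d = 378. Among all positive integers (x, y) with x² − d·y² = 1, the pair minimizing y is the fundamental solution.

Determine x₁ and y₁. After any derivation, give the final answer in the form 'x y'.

8749 450

√378 = [19; 2,3,1,4,1,3,2,38, …], period ℓ=8 (even) → k=7
a_0=19:  p_0=19·1+0=19,  q_0=19·0+1=1
a_1=2:  p_1=2·19+1=39,  q_1=2·1+0=2
a_2=3:  p_2=3·39+19=136,  q_2=3·2+1=7
…
a_4=4:  p_4=4·175+136=836,  q_4=4·9+7=43
…
a_6=3:  p_6=3·1011+836=3869,  q_6=3·52+43=199
a_7=2:  p_7=2·3869+1011=8749,  q_7=2·199+52=450
(x₁, y₁) = (8749, 450);  8749² − 378·450² = 1 ✓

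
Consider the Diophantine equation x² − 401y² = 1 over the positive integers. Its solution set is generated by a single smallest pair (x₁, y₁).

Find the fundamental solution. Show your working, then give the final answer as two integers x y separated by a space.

[20; 40] for √401; ℓ=1 ⇒ convergent index 1
k=0  a_k=20  p_k/q_k = 20/1
k=1  a_k=40  p_k/q_k = 801/40
→ (801, 40).  Check: 801²=641601, 401·40²=641600, difference 1.

801 40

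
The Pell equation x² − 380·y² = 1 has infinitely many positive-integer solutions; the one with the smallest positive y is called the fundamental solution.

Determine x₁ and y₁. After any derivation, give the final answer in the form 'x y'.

√380 → a₀=19, period (2,38); ℓ=2 even so k=1
step 0: (19, 1)  from 19·(1,0) + (0,1)
step 1: (39, 2)  from 2·(19,1) + (1,0)
fundamental: x₁=39, y₁=2  (since 1521 − 380·4 = 1)

39 2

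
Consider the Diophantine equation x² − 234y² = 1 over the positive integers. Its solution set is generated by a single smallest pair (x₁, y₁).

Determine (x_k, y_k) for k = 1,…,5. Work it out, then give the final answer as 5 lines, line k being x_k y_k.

√234 = [15; 3,2,1,2,1,2,3,30, …], period ℓ=8 (even) → k=7
k=0  a_k=15  p_k/q_k = 15/1
k=1  a_k=3  p_k/q_k = 46/3
…
k=4  a_k=2  p_k/q_k = 413/27
…
k=6  a_k=2  p_k/q_k = 1545/101
k=7  a_k=3  p_k/q_k = 5201/340
fundamental: x₁=5201, y₁=340  (since 27050401 − 234·115600 = 1)
(x_2, y_2) = (5201·5201 + 234·340·340, 5201·340 + 340·5201) = (54100801, 3536680)
(x_3, y_3) = (5201·54100801 + 234·340·3536680, 5201·3536680 + 340·54100801) = (562756526801, 36788545020)
(x_4, y_4) = (5201·562756526801 + 234·340·36788545020, 5201·36788545020 + 340·562756526801) = (5853793337683201, 382674441761360)
(x_5, y_5) = (5201·5853793337683201 + 234·340·382674441761360, 5201·382674441761360 + 340·5853793337683201) = (60891157735824130001, 3980579506413121700)

5201 340
54100801 3536680
562756526801 36788545020
5853793337683201 382674441761360
60891157735824130001 3980579506413121700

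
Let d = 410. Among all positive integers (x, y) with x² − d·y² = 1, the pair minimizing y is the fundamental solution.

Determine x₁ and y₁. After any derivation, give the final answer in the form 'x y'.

√410 → a₀=20, period (4,40); ℓ=2 even so k=1
a_0=20:  p_0=20·1+0=20,  q_0=20·0+1=1
a_1=4:  p_1=4·20+1=81,  q_1=4·1+0=4
(x₁, y₁) = (81, 4);  81² − 410·4² = 1 ✓

81 4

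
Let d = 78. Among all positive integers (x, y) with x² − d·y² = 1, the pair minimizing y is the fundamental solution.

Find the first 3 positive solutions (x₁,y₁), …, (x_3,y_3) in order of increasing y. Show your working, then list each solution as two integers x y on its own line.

[8; 1,4,1,16] for √78; ℓ=4 ⇒ convergent index 3
k=0  a_k=8  p_k/q_k = 8/1
k=1  a_k=1  p_k/q_k = 9/1
k=2  a_k=4  p_k/q_k = 44/5
k=3  a_k=1  p_k/q_k = 53/6
→ (53, 6).  Check: 53²=2809, 78·6²=2808, difference 1.
n=2: (53,6)∘(53,6) = (53·53+78·6·6, 53·6+6·53) = (5617,636)
n=3: (5617,636)∘(53,6) = (53·5617+78·6·636, 53·636+6·5617) = (595349,67410)

53 6
5617 636
595349 67410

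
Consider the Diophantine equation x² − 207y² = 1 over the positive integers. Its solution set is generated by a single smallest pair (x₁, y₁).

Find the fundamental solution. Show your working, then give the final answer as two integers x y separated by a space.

1151 80

√207 → a₀=14, period (2,1,1,2,1,1,2,28); ℓ=8 even so k=7
i=0: a=14 ⇒ p=14, q=1
…
i=4: a=2 ⇒ p=187, q=13
…
i=6: a=1 ⇒ p=446, q=31
i=7: a=2 ⇒ p=1151, q=80
fundamental: x₁=1151, y₁=80  (since 1324801 − 207·6400 = 1)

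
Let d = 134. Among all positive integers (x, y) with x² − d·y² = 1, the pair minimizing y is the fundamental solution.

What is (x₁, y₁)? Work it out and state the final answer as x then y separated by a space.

145925 12606

[11; 1,1,2,1,3,…,1,1,22] for √134; ℓ=14 ⇒ convergent index 13
k=0  a_k=11  p_k/q_k = 11/1
k=1  a_k=1  p_k/q_k = 12/1
k=2  a_k=1  p_k/q_k = 23/2
k=3  a_k=2  p_k/q_k = 58/5
…
k=6  a_k=1  p_k/q_k = 382/33
k=7  a_k=10  p_k/q_k = 4121/356
…
k=9  a_k=3  p_k/q_k = 17630/1523
…
k=12  a_k=1  p_k/q_k = 84029/7259
k=13  a_k=1  p_k/q_k = 145925/12606
(x₁, y₁) = (145925, 12606);  145925² − 134·12606² = 1 ✓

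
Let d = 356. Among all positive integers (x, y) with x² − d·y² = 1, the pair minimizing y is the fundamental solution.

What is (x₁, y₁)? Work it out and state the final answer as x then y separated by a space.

500001 26500

√356 → a₀=18, period (1,6,1,1,2,…,6,1,36); ℓ=14 even so k=13
a_0=18:  p_0=18·1+0=18,  q_0=18·0+1=1
a_1=1:  p_1=1·18+1=19,  q_1=1·1+0=1
…
a_3=1:  p_3=1·132+19=151,  q_3=1·7+1=8
…
a_7=8:  p_7=8·1000+717=8717,  q_7=8·53+38=462
a_8=1:  p_8=1·8717+1000=9717,  q_8=1·462+53=515
a_9=2:  p_9=2·9717+8717=28151,  q_9=2·515+462=1492
a_10=1:  p_10=1·28151+9717=37868,  q_10=1·1492+515=2007
…
a_12=6:  p_12=6·66019+37868=433982,  q_12=6·3499+2007=23001
a_13=1:  p_13=1·433982+66019=500001,  q_13=1·23001+3499=26500
fundamental: x₁=500001, y₁=26500  (since 250001000001 − 356·702250000 = 1)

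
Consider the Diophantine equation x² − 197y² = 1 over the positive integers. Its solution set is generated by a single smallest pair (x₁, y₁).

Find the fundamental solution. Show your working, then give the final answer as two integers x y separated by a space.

393 28

[14; 28] for √197; ℓ=1 ⇒ convergent index 1
step 0: (14, 1)  from 14·(1,0) + (0,1)
step 1: (393, 28)  from 28·(14,1) + (1,0)
fundamental: x₁=393, y₁=28  (since 154449 − 197·784 = 1)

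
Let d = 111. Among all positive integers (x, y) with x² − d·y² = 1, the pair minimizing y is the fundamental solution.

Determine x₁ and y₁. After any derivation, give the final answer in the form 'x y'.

295 28

√111 → a₀=10, period (1,1,6,1,1,20); ℓ=6 even so k=5
step 0: (10, 1)  from 10·(1,0) + (0,1)
step 1: (11, 1)  from 1·(10,1) + (1,0)
…
step 3: (137, 13)  from 6·(21,2) + (11,1)
step 4: (158, 15)  from 1·(137,13) + (21,2)
step 5: (295, 28)  from 1·(158,15) + (137,13)
(x₁, y₁) = (295, 28);  295² − 111·28² = 1 ✓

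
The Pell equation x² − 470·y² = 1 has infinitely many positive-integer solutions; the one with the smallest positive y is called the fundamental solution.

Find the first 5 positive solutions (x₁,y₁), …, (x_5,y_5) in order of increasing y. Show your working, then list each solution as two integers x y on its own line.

√470 → a₀=21, period (1,2,8,2,1,42); ℓ=6 even so k=5
a_0=21:  p_0=21·1+0=21,  q_0=21·0+1=1
a_1=1:  p_1=1·21+1=22,  q_1=1·1+0=1
a_2=2:  p_2=2·22+21=65,  q_2=2·1+1=3
a_3=8:  p_3=8·65+22=542,  q_3=8·3+1=25
a_4=2:  p_4=2·542+65=1149,  q_4=2·25+3=53
a_5=1:  p_5=1·1149+542=1691,  q_5=1·53+25=78
(x₁, y₁) = (1691, 78);  1691² − 470·78² = 1 ✓
(x_2, y_2) = (1691·1691 + 470·78·78, 1691·78 + 78·1691) = (5718961, 263796)
(x_3, y_3) = (1691·5718961 + 470·78·263796, 1691·263796 + 78·5718961) = (19341524411, 892157994)
(x_4, y_4) = (1691·19341524411 + 470·78·892157994, 1691·892157994 + 78·19341524411) = (65413029839041, 3017278071912)
(x_5, y_5) = (1691·65413029839041 + 470·78·3017278071912, 1691·3017278071912 + 78·65413029839041) = (221226847574112251, 10204433547048390)

1691 78
5718961 263796
19341524411 892157994
65413029839041 3017278071912
221226847574112251 10204433547048390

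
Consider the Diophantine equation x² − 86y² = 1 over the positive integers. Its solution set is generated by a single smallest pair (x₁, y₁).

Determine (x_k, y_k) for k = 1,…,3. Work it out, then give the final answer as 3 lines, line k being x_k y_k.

10405 1122
216528049 23348820
4505948689285 485888943078

√86 → a₀=9, period (3,1,1,1,8,1,1,1,3,18); ℓ=10 even so k=9
k=0  a_k=9  p_k/q_k = 9/1
…
k=8  a_k=1  p_k/q_k = 2847/307
k=9  a_k=3  p_k/q_k = 10405/1122
fundamental: x₁=10405, y₁=1122  (since 108264025 − 86·1258884 = 1)
n=2: (10405,1122)∘(10405,1122) = (10405·10405+86·1122·1122, 10405·1122+1122·10405) = (216528049,23348820)
n=3: (216528049,23348820)∘(10405,1122) = (10405·216528049+86·1122·23348820, 10405·23348820+1122·216528049) = (4505948689285,485888943078)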